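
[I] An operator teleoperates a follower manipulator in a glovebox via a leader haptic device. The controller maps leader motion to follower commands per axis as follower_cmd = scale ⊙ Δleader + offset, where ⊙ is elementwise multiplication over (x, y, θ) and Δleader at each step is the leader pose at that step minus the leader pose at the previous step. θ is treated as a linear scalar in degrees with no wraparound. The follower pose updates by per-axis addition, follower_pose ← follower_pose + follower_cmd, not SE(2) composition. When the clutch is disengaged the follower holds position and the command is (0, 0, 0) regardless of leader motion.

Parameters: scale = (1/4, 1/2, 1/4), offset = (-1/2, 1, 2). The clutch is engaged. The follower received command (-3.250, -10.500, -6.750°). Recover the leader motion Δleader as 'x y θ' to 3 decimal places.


axis x: (-3.250 − -1/2) / (1/4) = -11.000
axis y: (-10.500 − 1) / (1/2) = -23.000
axis θ: (-6.750 − 2) / (1/4) = -35.000

-11.000 -23.000 -35.000


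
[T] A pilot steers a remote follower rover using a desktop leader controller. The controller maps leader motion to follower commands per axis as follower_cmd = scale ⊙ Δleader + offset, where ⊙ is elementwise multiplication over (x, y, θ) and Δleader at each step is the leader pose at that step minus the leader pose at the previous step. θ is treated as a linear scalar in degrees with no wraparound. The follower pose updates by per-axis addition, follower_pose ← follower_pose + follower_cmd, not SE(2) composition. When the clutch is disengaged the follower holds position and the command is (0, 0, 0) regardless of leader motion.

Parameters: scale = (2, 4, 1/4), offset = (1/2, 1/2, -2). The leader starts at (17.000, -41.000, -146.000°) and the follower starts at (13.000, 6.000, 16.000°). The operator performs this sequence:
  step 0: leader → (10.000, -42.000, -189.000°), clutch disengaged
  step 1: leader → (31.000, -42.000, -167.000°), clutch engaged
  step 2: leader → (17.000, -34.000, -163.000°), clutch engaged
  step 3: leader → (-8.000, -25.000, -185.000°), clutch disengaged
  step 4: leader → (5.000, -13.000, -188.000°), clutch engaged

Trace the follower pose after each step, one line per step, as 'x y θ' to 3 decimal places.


step 0: Δleader=(-7.000, -1.000, -43.000°), disengaged; cmd=(0,0,0) → follower holds at (13.000, 6.000, 16.000°)
step 1: Δleader=(21.000, 0.000, 22.000°), engaged; cmd=(42.500, 0.500, 3.500°) → follower=(55.500, 6.500, 19.500°)
step 2: Δleader=(-14.000, 8.000, 4.000°), engaged; cmd=(-27.500, 32.500, -1.000°) → follower=(28.000, 39.000, 18.500°)
step 3: Δleader=(-25.000, 9.000, -22.000°), disengaged; cmd=(0,0,0) → follower holds at (28.000, 39.000, 18.500°)
step 4: Δleader=(13.000, 12.000, -3.000°), engaged; cmd=(26.500, 48.500, -2.750°) → follower=(54.500, 87.500, 15.750°)

13.000 6.000 16.000
55.500 6.500 19.500
28.000 39.000 18.500
28.000 39.000 18.500
54.500 87.500 15.750


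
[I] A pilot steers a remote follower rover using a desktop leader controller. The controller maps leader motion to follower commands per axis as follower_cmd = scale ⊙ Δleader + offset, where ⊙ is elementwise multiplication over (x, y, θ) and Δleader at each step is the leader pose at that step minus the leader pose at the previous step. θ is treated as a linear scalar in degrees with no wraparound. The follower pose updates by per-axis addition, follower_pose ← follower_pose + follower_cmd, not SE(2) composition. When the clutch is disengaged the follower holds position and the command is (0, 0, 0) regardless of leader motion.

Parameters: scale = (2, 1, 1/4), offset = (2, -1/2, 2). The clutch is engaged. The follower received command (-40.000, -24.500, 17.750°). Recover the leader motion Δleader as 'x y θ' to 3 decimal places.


axis x: (-40.000 − 2) / (2) = -21.000
axis y: (-24.500 − -1/2) / (1) = -24.000
axis θ: (17.750 − 2) / (1/4) = 63.000

-21.000 -24.000 63.000


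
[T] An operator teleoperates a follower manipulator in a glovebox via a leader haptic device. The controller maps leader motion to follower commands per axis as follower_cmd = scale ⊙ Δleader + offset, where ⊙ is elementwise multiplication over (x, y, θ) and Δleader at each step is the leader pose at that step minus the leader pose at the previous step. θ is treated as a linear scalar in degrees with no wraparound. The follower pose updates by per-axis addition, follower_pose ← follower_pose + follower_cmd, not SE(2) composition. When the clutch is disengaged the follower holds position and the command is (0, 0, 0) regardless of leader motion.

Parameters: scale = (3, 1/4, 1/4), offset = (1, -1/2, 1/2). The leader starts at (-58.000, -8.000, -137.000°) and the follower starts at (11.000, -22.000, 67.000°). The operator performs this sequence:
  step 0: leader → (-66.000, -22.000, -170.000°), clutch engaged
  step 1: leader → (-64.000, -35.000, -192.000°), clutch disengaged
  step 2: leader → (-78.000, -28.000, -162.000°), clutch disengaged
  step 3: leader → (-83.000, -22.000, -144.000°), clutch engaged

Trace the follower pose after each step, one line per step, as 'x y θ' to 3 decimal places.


step 0: Δleader=(-8.000, -14.000, -33.000°), engaged; cmd=(-23.000, -4.000, -7.750°) → follower=(-12.000, -26.000, 59.250°)
step 1: Δleader=(2.000, -13.000, -22.000°), disengaged; cmd=(0,0,0) → follower holds at (-12.000, -26.000, 59.250°)
step 2: Δleader=(-14.000, 7.000, 30.000°), disengaged; cmd=(0,0,0) → follower holds at (-12.000, -26.000, 59.250°)
step 3: Δleader=(-5.000, 6.000, 18.000°), engaged; cmd=(-14.000, 1.000, 5.000°) → follower=(-26.000, -25.000, 64.250°)

-12.000 -26.000 59.250
-12.000 -26.000 59.250
-12.000 -26.000 59.250
-26.000 -25.000 64.250


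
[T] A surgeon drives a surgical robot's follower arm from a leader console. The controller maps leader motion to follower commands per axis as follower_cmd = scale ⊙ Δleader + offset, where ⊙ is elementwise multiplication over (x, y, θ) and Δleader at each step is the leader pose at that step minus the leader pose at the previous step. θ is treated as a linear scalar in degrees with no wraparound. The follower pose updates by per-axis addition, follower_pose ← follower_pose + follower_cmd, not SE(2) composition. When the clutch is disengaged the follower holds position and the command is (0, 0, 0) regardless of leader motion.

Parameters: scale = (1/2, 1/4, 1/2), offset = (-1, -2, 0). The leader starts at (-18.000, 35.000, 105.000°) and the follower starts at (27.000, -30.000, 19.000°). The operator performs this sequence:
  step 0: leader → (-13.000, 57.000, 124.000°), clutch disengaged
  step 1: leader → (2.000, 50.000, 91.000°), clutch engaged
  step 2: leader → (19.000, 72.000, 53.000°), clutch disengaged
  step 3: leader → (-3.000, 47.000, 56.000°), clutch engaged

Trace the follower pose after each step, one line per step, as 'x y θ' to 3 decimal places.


step 0: Δleader=(5.000, 22.000, 19.000°), disengaged; cmd=(0,0,0) → follower holds at (27.000, -30.000, 19.000°)
step 1: Δleader=(15.000, -7.000, -33.000°), engaged; cmd=(6.500, -3.750, -16.500°) → follower=(33.500, -33.750, 2.500°)
step 2: Δleader=(17.000, 22.000, -38.000°), disengaged; cmd=(0,0,0) → follower holds at (33.500, -33.750, 2.500°)
step 3: Δleader=(-22.000, -25.000, 3.000°), engaged; cmd=(-12.000, -8.250, 1.500°) → follower=(21.500, -42.000, 4.000°)

27.000 -30.000 19.000
33.500 -33.750 2.500
33.500 -33.750 2.500
21.500 -42.000 4.000


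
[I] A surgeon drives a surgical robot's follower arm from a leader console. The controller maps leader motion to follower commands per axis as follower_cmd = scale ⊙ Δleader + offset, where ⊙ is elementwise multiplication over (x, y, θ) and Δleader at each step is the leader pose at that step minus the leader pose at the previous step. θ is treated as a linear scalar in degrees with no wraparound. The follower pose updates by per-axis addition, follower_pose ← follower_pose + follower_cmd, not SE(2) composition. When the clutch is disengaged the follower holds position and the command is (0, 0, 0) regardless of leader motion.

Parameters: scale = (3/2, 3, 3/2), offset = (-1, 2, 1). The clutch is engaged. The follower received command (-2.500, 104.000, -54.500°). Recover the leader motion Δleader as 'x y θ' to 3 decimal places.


axis x: (-2.500 − -1) / (3/2) = -1.000
axis y: (104.000 − 2) / (3) = 34.000
axis θ: (-54.500 − 1) / (3/2) = -37.000

-1.000 34.000 -37.000


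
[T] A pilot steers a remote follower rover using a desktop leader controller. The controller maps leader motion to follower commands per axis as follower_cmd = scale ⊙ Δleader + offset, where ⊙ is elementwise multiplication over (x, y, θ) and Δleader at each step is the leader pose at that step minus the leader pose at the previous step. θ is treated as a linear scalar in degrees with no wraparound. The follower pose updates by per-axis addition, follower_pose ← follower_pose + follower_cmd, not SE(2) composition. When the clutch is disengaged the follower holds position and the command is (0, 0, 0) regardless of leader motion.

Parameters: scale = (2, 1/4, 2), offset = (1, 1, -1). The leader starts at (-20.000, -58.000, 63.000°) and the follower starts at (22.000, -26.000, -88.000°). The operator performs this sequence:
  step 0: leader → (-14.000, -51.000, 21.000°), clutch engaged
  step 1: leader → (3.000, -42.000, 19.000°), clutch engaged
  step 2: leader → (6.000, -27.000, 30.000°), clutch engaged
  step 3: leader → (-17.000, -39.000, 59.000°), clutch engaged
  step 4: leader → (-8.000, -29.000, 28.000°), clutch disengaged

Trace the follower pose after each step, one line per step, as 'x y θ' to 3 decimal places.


step 0: Δleader=(6.000, 7.000, -42.000°), engaged; cmd=(13.000, 2.750, -85.000°) → follower=(35.000, -23.250, -173.000°)
step 1: Δleader=(17.000, 9.000, -2.000°), engaged; cmd=(35.000, 3.250, -5.000°) → follower=(70.000, -20.000, -178.000°)
step 2: Δleader=(3.000, 15.000, 11.000°), engaged; cmd=(7.000, 4.750, 21.000°) → follower=(77.000, -15.250, -157.000°)
step 3: Δleader=(-23.000, -12.000, 29.000°), engaged; cmd=(-45.000, -2.000, 57.000°) → follower=(32.000, -17.250, -100.000°)
step 4: Δleader=(9.000, 10.000, -31.000°), disengaged; cmd=(0,0,0) → follower holds at (32.000, -17.250, -100.000°)

35.000 -23.250 -173.000
70.000 -20.000 -178.000
77.000 -15.250 -157.000
32.000 -17.250 -100.000
32.000 -17.250 -100.000


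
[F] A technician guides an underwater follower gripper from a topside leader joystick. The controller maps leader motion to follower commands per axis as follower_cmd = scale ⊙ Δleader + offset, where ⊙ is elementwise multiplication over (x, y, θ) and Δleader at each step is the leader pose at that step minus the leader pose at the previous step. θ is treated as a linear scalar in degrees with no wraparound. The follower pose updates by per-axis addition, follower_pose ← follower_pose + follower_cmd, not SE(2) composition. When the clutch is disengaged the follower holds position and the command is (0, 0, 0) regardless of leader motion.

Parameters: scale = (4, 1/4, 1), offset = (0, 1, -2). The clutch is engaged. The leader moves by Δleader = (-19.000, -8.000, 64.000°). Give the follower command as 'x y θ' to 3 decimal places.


axis x: 4·-19.000 + 0 = -76.000
axis y: 1/4·-8.000 + 1 = -1.000
axis θ: 1·64.000 + -2 = 62.000

-76.000 -1.000 62.000


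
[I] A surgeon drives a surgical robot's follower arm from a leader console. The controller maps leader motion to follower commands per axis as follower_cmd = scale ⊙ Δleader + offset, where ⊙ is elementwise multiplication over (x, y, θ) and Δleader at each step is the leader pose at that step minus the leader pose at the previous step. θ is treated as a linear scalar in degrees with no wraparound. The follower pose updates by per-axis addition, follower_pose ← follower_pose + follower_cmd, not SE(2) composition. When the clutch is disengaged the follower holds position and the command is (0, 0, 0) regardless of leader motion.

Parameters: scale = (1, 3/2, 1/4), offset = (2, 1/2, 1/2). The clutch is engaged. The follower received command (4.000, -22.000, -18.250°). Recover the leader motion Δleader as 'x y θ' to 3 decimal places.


axis x: (4.000 − 2) / (1) = 2.000
axis y: (-22.000 − 1/2) / (3/2) = -15.000
axis θ: (-18.250 − 1/2) / (1/4) = -75.000

2.000 -15.000 -75.000


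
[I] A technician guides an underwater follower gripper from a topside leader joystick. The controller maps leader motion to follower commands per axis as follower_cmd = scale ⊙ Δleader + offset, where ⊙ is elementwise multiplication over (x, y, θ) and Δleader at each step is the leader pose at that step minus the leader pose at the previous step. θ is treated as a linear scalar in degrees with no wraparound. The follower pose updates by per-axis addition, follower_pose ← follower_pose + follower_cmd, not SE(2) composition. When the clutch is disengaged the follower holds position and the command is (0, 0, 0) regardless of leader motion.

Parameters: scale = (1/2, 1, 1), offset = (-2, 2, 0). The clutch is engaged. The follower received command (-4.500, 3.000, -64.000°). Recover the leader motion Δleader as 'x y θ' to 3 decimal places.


-5.000 1.000 -64.000

axis x: (-4.500 − -2) / (1/2) = -5.000
axis y: (3.000 − 2) / (1) = 1.000
axis θ: (-64.000 − 0) / (1) = -64.000


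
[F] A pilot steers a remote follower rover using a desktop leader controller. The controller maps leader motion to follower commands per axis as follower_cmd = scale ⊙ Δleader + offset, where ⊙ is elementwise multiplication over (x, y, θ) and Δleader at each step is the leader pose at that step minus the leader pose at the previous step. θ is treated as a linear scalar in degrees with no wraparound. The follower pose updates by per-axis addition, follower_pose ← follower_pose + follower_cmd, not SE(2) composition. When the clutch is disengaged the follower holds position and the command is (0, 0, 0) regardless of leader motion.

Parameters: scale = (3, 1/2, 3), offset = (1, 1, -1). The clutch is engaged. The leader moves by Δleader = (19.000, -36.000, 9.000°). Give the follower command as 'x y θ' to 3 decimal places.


axis x: 3·19.000 + 1 = 58.000
axis y: 1/2·-36.000 + 1 = -17.000
axis θ: 3·9.000 + -1 = 26.000

58.000 -17.000 26.000


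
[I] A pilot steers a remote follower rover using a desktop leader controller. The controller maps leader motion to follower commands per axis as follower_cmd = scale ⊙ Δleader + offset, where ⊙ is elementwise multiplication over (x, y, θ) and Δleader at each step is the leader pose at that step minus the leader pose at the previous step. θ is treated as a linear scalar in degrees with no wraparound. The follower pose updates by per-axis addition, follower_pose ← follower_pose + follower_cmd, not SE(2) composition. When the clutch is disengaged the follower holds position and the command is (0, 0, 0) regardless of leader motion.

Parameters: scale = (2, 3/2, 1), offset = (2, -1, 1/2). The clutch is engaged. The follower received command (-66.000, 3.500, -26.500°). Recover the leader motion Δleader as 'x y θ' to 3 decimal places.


axis x: (-66.000 − 2) / (2) = -34.000
axis y: (3.500 − -1) / (3/2) = 3.000
axis θ: (-26.500 − 1/2) / (1) = -27.000

-34.000 3.000 -27.000


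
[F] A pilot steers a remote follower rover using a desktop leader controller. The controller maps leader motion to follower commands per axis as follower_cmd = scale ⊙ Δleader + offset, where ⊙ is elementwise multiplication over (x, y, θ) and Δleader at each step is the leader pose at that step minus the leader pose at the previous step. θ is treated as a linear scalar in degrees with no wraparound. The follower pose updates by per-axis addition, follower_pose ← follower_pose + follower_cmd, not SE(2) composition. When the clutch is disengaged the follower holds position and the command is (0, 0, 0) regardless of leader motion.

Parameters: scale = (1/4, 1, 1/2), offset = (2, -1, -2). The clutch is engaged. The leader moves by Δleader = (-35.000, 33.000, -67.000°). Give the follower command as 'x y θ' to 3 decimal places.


axis x: 1/4·-35.000 + 2 = -6.750
axis y: 1·33.000 + -1 = 32.000
axis θ: 1/2·-67.000 + -2 = -35.500

-6.750 32.000 -35.500


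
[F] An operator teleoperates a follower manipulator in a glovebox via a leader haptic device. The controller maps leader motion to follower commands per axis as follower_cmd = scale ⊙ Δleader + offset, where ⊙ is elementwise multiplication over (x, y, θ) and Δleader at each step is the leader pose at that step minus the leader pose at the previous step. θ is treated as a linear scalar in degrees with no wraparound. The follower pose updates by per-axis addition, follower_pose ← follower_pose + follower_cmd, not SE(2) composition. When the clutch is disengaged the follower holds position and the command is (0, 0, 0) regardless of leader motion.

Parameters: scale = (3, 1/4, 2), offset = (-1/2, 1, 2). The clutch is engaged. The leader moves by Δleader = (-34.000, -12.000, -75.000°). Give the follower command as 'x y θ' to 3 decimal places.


-102.500 -2.000 -148.000

axis x: 3·-34.000 + -1/2 = -102.500
axis y: 1/4·-12.000 + 1 = -2.000
axis θ: 2·-75.000 + 2 = -148.000


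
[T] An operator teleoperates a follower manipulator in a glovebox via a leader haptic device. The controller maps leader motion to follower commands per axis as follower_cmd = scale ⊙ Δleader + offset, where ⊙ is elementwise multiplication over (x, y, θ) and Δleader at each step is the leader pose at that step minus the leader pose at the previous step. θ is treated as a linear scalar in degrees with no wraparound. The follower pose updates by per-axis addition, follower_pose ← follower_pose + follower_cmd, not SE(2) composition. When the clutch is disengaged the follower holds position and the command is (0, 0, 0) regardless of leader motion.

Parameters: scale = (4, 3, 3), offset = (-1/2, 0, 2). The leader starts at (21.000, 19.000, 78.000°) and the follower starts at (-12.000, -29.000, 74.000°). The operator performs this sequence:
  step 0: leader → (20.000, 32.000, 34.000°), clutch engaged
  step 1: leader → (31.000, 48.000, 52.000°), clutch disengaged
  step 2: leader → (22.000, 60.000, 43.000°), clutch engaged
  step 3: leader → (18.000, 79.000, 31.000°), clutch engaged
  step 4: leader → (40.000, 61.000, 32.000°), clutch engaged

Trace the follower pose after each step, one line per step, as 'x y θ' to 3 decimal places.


-16.500 10.000 -56.000
-16.500 10.000 -56.000
-53.000 46.000 -81.000
-69.500 103.000 -115.000
18.000 49.000 -110.000

step 0: Δleader=(-1.000, 13.000, -44.000°), engaged; cmd=(-4.500, 39.000, -130.000°) → follower=(-16.500, 10.000, -56.000°)
step 1: Δleader=(11.000, 16.000, 18.000°), disengaged; cmd=(0,0,0) → follower holds at (-16.500, 10.000, -56.000°)
step 2: Δleader=(-9.000, 12.000, -9.000°), engaged; cmd=(-36.500, 36.000, -25.000°) → follower=(-53.000, 46.000, -81.000°)
step 3: Δleader=(-4.000, 19.000, -12.000°), engaged; cmd=(-16.500, 57.000, -34.000°) → follower=(-69.500, 103.000, -115.000°)
step 4: Δleader=(22.000, -18.000, 1.000°), engaged; cmd=(87.500, -54.000, 5.000°) → follower=(18.000, 49.000, -110.000°)


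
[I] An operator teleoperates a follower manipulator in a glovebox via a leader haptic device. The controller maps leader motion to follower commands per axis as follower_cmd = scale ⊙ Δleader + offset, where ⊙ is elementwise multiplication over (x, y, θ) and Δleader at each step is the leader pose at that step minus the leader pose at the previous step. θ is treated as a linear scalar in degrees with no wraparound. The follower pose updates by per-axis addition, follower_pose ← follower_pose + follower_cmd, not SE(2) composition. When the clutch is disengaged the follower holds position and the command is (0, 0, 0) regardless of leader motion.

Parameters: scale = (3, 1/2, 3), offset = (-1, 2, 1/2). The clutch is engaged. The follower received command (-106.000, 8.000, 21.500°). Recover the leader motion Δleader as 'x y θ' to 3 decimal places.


-35.000 12.000 7.000

axis x: (-106.000 − -1) / (3) = -35.000
axis y: (8.000 − 2) / (1/2) = 12.000
axis θ: (21.500 − 1/2) / (3) = 7.000


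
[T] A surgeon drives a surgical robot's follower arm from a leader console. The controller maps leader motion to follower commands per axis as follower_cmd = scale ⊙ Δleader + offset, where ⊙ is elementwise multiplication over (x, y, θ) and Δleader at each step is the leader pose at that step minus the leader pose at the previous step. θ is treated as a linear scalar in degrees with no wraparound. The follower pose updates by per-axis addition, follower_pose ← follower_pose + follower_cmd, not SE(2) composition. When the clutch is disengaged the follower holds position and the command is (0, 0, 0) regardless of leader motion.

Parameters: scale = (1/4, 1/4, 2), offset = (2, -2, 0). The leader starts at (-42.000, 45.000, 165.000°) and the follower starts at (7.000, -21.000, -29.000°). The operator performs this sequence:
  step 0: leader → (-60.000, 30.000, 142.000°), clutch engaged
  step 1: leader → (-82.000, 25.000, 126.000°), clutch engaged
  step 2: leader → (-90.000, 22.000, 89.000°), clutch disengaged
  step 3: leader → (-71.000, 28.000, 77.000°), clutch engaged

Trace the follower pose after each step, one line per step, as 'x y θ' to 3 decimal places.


step 0: Δleader=(-18.000, -15.000, -23.000°), engaged; cmd=(-2.500, -5.750, -46.000°) → follower=(4.500, -26.750, -75.000°)
step 1: Δleader=(-22.000, -5.000, -16.000°), engaged; cmd=(-3.500, -3.250, -32.000°) → follower=(1.000, -30.000, -107.000°)
step 2: Δleader=(-8.000, -3.000, -37.000°), disengaged; cmd=(0,0,0) → follower holds at (1.000, -30.000, -107.000°)
step 3: Δleader=(19.000, 6.000, -12.000°), engaged; cmd=(6.750, -0.500, -24.000°) → follower=(7.750, -30.500, -131.000°)

4.500 -26.750 -75.000
1.000 -30.000 -107.000
1.000 -30.000 -107.000
7.750 -30.500 -131.000


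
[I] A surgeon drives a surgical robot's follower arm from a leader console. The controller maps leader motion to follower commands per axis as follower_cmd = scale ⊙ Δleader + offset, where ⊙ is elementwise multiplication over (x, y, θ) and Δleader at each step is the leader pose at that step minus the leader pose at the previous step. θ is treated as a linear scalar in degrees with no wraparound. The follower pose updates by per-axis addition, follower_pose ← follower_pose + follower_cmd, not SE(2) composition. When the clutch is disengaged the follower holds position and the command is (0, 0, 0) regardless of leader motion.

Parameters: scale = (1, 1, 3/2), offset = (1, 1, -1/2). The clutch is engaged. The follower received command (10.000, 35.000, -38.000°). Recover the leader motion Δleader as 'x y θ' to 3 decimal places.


9.000 34.000 -25.000

axis x: (10.000 − 1) / (1) = 9.000
axis y: (35.000 − 1) / (1) = 34.000
axis θ: (-38.000 − -1/2) / (3/2) = -25.000


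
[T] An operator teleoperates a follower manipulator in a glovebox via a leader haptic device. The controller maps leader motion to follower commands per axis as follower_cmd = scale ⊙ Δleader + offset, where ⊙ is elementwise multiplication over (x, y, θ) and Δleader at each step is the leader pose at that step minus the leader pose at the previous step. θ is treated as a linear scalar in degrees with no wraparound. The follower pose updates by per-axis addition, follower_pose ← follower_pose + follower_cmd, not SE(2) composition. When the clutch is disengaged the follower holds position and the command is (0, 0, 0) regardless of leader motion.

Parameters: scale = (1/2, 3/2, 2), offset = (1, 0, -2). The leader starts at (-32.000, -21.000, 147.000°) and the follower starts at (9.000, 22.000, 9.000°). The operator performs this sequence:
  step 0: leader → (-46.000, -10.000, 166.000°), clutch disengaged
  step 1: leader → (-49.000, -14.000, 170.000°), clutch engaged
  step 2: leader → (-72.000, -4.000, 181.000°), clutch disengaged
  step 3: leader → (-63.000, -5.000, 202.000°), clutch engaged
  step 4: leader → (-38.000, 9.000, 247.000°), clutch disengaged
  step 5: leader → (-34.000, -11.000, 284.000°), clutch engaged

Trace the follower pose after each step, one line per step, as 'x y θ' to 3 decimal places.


9.000 22.000 9.000
8.500 16.000 15.000
8.500 16.000 15.000
14.000 14.500 55.000
14.000 14.500 55.000
17.000 -15.500 127.000

step 0: Δleader=(-14.000, 11.000, 19.000°), disengaged; cmd=(0,0,0) → follower holds at (9.000, 22.000, 9.000°)
step 1: Δleader=(-3.000, -4.000, 4.000°), engaged; cmd=(-0.500, -6.000, 6.000°) → follower=(8.500, 16.000, 15.000°)
step 2: Δleader=(-23.000, 10.000, 11.000°), disengaged; cmd=(0,0,0) → follower holds at (8.500, 16.000, 15.000°)
step 3: Δleader=(9.000, -1.000, 21.000°), engaged; cmd=(5.500, -1.500, 40.000°) → follower=(14.000, 14.500, 55.000°)
step 4: Δleader=(25.000, 14.000, 45.000°), disengaged; cmd=(0,0,0) → follower holds at (14.000, 14.500, 55.000°)
step 5: Δleader=(4.000, -20.000, 37.000°), engaged; cmd=(3.000, -30.000, 72.000°) → follower=(17.000, -15.500, 127.000°)


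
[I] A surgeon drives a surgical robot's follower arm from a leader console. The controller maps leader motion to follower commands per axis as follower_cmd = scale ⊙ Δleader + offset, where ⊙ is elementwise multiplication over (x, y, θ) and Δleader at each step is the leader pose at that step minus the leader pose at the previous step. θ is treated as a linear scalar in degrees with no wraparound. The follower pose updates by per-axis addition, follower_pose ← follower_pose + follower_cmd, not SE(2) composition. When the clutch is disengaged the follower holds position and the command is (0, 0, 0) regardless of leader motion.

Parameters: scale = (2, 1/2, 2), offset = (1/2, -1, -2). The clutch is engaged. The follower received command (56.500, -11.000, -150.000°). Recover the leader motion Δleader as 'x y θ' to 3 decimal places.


28.000 -20.000 -74.000

axis x: (56.500 − 1/2) / (2) = 28.000
axis y: (-11.000 − -1) / (1/2) = -20.000
axis θ: (-150.000 − -2) / (2) = -74.000


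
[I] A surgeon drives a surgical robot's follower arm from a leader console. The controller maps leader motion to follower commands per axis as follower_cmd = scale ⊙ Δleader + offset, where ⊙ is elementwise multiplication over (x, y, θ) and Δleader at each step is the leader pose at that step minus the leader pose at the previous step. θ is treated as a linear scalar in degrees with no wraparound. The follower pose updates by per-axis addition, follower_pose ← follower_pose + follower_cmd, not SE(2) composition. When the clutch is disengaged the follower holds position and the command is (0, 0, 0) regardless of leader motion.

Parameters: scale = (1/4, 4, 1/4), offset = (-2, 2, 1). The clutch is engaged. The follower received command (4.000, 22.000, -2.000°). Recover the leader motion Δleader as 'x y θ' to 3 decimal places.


24.000 5.000 -12.000

axis x: (4.000 − -2) / (1/4) = 24.000
axis y: (22.000 − 2) / (4) = 5.000
axis θ: (-2.000 − 1) / (1/4) = -12.000


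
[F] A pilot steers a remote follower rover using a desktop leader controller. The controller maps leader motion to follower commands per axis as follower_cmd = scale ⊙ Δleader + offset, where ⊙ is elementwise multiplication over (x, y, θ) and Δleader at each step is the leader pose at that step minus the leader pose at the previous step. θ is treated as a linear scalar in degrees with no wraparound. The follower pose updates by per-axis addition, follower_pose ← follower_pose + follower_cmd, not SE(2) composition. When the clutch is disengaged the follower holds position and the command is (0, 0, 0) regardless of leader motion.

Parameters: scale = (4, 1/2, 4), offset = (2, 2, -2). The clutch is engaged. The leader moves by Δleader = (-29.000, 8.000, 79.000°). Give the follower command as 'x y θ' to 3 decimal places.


axis x: 4·-29.000 + 2 = -114.000
axis y: 1/2·8.000 + 2 = 6.000
axis θ: 4·79.000 + -2 = 314.000

-114.000 6.000 314.000


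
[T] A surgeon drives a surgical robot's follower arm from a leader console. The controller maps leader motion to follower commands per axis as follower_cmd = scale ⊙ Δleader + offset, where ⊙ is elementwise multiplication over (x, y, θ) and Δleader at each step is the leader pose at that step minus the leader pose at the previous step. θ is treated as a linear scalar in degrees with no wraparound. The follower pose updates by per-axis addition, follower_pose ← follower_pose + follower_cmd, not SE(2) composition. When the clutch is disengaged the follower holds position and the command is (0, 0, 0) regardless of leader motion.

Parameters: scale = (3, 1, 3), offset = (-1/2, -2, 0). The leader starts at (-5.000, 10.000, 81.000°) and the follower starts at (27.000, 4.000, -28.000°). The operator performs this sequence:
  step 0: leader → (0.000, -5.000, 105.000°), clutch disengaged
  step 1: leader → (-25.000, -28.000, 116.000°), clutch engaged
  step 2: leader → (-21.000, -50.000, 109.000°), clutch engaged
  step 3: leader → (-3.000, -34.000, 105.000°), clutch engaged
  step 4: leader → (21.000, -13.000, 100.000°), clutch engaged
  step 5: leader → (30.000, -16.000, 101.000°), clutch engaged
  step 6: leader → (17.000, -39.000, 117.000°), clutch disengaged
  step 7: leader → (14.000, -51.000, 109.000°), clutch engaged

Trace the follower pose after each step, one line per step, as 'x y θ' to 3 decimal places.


27.000 4.000 -28.000
-48.500 -21.000 5.000
-37.000 -45.000 -16.000
16.500 -31.000 -28.000
88.000 -12.000 -43.000
114.500 -17.000 -40.000
114.500 -17.000 -40.000
105.000 -31.000 -64.000

step 0: Δleader=(5.000, -15.000, 24.000°), disengaged; cmd=(0,0,0) → follower holds at (27.000, 4.000, -28.000°)
step 1: Δleader=(-25.000, -23.000, 11.000°), engaged; cmd=(-75.500, -25.000, 33.000°) → follower=(-48.500, -21.000, 5.000°)
step 2: Δleader=(4.000, -22.000, -7.000°), engaged; cmd=(11.500, -24.000, -21.000°) → follower=(-37.000, -45.000, -16.000°)
step 3: Δleader=(18.000, 16.000, -4.000°), engaged; cmd=(53.500, 14.000, -12.000°) → follower=(16.500, -31.000, -28.000°)
step 4: Δleader=(24.000, 21.000, -5.000°), engaged; cmd=(71.500, 19.000, -15.000°) → follower=(88.000, -12.000, -43.000°)
step 5: Δleader=(9.000, -3.000, 1.000°), engaged; cmd=(26.500, -5.000, 3.000°) → follower=(114.500, -17.000, -40.000°)
step 6: Δleader=(-13.000, -23.000, 16.000°), disengaged; cmd=(0,0,0) → follower holds at (114.500, -17.000, -40.000°)
step 7: Δleader=(-3.000, -12.000, -8.000°), engaged; cmd=(-9.500, -14.000, -24.000°) → follower=(105.000, -31.000, -64.000°)


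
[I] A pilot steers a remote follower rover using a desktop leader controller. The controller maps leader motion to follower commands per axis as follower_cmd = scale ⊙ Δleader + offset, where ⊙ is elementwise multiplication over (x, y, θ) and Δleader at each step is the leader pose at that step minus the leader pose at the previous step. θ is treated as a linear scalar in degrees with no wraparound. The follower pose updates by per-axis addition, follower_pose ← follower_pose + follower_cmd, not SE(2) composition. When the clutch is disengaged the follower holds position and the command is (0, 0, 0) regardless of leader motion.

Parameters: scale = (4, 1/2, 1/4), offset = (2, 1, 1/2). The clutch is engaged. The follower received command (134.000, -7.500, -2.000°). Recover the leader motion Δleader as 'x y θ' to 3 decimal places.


33.000 -17.000 -10.000

axis x: (134.000 − 2) / (4) = 33.000
axis y: (-7.500 − 1) / (1/2) = -17.000
axis θ: (-2.000 − 1/2) / (1/4) = -10.000


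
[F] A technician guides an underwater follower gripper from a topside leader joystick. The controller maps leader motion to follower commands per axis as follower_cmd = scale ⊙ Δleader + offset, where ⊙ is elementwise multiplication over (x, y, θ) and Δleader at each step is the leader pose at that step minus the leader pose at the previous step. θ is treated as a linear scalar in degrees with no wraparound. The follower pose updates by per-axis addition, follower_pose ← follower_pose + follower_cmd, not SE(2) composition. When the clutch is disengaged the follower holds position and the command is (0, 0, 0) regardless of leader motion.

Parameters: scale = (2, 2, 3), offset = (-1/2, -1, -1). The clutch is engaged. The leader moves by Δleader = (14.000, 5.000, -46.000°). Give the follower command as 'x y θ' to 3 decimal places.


axis x: 2·14.000 + -1/2 = 27.500
axis y: 2·5.000 + -1 = 9.000
axis θ: 3·-46.000 + -1 = -139.000

27.500 9.000 -139.000


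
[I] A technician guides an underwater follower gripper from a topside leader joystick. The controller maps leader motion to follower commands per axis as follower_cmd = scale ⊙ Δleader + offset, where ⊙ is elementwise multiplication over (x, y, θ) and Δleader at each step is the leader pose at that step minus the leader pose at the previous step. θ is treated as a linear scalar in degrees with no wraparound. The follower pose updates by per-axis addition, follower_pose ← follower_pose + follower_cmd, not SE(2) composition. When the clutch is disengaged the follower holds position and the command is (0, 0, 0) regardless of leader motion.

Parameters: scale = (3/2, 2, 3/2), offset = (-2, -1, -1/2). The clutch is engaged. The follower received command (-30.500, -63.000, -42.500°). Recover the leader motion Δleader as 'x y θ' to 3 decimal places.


axis x: (-30.500 − -2) / (3/2) = -19.000
axis y: (-63.000 − -1) / (2) = -31.000
axis θ: (-42.500 − -1/2) / (3/2) = -28.000

-19.000 -31.000 -28.000


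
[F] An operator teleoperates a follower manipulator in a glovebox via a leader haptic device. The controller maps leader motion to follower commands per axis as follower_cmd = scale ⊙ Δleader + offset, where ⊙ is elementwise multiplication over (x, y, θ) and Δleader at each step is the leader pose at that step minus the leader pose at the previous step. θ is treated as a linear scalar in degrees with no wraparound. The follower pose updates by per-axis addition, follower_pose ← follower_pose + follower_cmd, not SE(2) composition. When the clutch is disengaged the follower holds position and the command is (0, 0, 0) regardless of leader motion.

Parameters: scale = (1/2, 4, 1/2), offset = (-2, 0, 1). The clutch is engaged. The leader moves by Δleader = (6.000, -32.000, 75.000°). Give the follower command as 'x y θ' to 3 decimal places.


axis x: 1/2·6.000 + -2 = 1.000
axis y: 4·-32.000 + 0 = -128.000
axis θ: 1/2·75.000 + 1 = 38.500

1.000 -128.000 38.500


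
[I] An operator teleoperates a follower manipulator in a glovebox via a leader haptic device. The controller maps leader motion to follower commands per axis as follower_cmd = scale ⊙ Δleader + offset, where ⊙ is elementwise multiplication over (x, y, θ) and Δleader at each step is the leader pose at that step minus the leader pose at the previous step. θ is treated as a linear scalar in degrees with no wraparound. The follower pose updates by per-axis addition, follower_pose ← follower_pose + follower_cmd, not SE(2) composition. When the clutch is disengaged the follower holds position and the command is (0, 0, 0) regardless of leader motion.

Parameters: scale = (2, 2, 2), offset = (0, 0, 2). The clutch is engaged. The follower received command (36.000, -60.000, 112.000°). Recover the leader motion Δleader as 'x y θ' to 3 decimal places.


axis x: (36.000 − 0) / (2) = 18.000
axis y: (-60.000 − 0) / (2) = -30.000
axis θ: (112.000 − 2) / (2) = 55.000

18.000 -30.000 55.000


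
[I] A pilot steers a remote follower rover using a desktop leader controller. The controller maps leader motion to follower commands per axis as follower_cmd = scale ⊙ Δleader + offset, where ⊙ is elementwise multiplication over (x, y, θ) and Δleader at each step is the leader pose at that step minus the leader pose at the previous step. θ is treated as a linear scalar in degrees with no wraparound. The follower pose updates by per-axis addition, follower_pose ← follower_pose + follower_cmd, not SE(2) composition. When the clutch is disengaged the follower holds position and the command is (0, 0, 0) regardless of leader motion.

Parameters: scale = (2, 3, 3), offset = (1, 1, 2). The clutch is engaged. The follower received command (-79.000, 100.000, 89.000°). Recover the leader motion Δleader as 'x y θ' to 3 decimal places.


-40.000 33.000 29.000

axis x: (-79.000 − 1) / (2) = -40.000
axis y: (100.000 − 1) / (3) = 33.000
axis θ: (89.000 − 2) / (3) = 29.000


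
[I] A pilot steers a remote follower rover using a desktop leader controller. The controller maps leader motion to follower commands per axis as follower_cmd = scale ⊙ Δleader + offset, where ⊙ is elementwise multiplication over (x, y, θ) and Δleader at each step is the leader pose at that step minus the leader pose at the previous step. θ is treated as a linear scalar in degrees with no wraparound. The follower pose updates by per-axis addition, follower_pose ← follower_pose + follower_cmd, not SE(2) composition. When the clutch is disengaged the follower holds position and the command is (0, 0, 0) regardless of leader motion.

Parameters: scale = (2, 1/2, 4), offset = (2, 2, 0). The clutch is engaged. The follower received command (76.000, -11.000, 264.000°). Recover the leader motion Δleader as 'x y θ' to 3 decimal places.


axis x: (76.000 − 2) / (2) = 37.000
axis y: (-11.000 − 2) / (1/2) = -26.000
axis θ: (264.000 − 0) / (4) = 66.000

37.000 -26.000 66.000


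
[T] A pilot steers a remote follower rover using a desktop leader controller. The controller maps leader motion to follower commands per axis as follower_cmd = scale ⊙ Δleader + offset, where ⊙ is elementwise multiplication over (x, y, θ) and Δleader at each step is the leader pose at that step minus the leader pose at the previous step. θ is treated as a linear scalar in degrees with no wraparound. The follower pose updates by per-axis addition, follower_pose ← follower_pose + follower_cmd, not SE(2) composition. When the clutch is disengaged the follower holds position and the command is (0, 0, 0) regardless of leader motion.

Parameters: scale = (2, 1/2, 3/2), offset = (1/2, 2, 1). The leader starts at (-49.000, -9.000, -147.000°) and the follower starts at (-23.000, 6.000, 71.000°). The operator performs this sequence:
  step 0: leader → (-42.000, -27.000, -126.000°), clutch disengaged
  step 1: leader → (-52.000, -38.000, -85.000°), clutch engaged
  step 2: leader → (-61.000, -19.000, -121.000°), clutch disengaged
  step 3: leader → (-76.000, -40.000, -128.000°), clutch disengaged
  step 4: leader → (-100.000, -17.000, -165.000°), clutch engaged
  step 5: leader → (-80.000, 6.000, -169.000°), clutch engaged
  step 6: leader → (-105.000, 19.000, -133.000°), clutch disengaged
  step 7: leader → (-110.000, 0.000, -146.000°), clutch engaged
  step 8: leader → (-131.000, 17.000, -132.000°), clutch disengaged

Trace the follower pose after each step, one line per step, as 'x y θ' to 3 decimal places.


-23.000 6.000 71.000
-42.500 2.500 133.500
-42.500 2.500 133.500
-42.500 2.500 133.500
-90.000 16.000 79.000
-49.500 29.500 74.000
-49.500 29.500 74.000
-59.000 22.000 55.500
-59.000 22.000 55.500

step 0: Δleader=(7.000, -18.000, 21.000°), disengaged; cmd=(0,0,0) → follower holds at (-23.000, 6.000, 71.000°)
step 1: Δleader=(-10.000, -11.000, 41.000°), engaged; cmd=(-19.500, -3.500, 62.500°) → follower=(-42.500, 2.500, 133.500°)
step 2: Δleader=(-9.000, 19.000, -36.000°), disengaged; cmd=(0,0,0) → follower holds at (-42.500, 2.500, 133.500°)
step 3: Δleader=(-15.000, -21.000, -7.000°), disengaged; cmd=(0,0,0) → follower holds at (-42.500, 2.500, 133.500°)
step 4: Δleader=(-24.000, 23.000, -37.000°), engaged; cmd=(-47.500, 13.500, -54.500°) → follower=(-90.000, 16.000, 79.000°)
step 5: Δleader=(20.000, 23.000, -4.000°), engaged; cmd=(40.500, 13.500, -5.000°) → follower=(-49.500, 29.500, 74.000°)
step 6: Δleader=(-25.000, 13.000, 36.000°), disengaged; cmd=(0,0,0) → follower holds at (-49.500, 29.500, 74.000°)
step 7: Δleader=(-5.000, -19.000, -13.000°), engaged; cmd=(-9.500, -7.500, -18.500°) → follower=(-59.000, 22.000, 55.500°)
step 8: Δleader=(-21.000, 17.000, 14.000°), disengaged; cmd=(0,0,0) → follower holds at (-59.000, 22.000, 55.500°)
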